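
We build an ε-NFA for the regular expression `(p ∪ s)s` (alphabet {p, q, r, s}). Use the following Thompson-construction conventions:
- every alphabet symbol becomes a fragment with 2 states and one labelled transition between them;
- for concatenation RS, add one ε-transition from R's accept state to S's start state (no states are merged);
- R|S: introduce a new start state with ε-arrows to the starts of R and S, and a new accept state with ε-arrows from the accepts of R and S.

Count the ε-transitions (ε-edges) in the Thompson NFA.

5

Building bottom-up:
Each of the 3 symbol leaves contributes 0 ε-transitions.
  p ∪ s → 4 ε-transitions
  (p ∪ s)s → 5 ε-transitions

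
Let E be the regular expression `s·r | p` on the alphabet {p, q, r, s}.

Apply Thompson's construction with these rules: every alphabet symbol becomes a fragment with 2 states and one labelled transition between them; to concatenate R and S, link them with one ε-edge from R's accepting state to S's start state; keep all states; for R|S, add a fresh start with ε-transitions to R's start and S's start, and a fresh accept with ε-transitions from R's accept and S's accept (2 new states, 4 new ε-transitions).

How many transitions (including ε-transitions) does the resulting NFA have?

8

Recursing over subexpressions:
Each of the 3 symbol leaves contributes 1 transition (1 symbol, 0 ε).
  s·r = 3 transitions (2 symbol, 1 ε)
  s·r | p = 8 transitions (3 symbol, 5 ε)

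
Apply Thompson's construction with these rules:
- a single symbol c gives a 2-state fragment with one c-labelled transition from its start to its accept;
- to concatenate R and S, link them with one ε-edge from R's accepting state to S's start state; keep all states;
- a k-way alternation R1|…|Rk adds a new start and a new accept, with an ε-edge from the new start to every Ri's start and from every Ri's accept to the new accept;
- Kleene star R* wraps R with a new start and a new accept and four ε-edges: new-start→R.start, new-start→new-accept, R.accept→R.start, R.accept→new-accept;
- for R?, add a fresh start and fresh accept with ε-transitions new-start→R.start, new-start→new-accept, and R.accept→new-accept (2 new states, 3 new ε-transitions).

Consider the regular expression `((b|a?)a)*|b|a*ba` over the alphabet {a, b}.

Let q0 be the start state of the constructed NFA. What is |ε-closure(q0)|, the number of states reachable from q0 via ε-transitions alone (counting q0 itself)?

16

Work bottom-up. For each fragment F, track |ε-closure(F.start)| and whether F's accept lies in that closure (i.e. whether F accepts ε). A single-symbol fragment has closure size 1 and does not accept ε.
  a? → new start has ε-edges to the inner start and to the new accept, so |closure| = 2 + 1 = 3
  b|a? → new start ε-reaches every alternative's start; at least one alternative accepts ε, so the union's new accept is reached too: |closure| = 1 + 1 + 3 + 1 = 6
  (b|a?)a → the left operand accepts ε, so the closure extends into the next operand (via the concat ε-link); |closure| = 6 + 1 = 7
  ((b|a?)a)* → new start has ε-edges to the inner start and to the new accept, so |closure| = 2 + 7 = 9
  a* → |closure| = 1 (new start) + 1 (body) + 1 (new accept) = 3
  a*ba → |closure| = 3 + 1 = 4 (closure spills across the concat boundary because the left factor accepts ε)
  ((b|a?)a)*|b|a*ba → new start ε-reaches every alternative's start; at least one alternative accepts ε, so the union's new accept is reached too: |closure| = 1 + 9 + 1 + 4 + 1 = 16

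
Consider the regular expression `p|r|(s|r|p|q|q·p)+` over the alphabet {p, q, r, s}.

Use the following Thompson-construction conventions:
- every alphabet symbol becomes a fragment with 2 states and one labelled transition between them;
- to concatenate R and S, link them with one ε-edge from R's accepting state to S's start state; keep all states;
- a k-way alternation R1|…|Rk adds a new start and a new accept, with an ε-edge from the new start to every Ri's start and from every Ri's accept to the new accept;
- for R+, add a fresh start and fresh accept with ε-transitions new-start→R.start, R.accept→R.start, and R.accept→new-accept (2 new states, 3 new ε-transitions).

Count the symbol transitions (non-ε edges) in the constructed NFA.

8

Building bottom-up:
Each of the 8 symbol leaves contributes exactly 1 symbol transition.
  q·p : 2 symbol transitions
  s|r|p|q|q·p : 6 symbol transitions
  (s|r|p|q|q·p)+ : 6 symbol transitions
  p|r|(s|r|p|q|q·p)+ : 8 symbol transitions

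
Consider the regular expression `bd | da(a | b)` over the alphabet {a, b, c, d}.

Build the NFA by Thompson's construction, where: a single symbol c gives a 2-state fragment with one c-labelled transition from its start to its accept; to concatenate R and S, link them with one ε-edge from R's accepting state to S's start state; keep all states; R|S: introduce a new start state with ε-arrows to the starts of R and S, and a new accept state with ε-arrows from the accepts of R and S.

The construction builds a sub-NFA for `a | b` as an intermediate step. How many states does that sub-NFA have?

Fragment for `a | b`:
Each of the 2 symbol leaves contributes a 2-state fragment.
  a | b — 6 states

6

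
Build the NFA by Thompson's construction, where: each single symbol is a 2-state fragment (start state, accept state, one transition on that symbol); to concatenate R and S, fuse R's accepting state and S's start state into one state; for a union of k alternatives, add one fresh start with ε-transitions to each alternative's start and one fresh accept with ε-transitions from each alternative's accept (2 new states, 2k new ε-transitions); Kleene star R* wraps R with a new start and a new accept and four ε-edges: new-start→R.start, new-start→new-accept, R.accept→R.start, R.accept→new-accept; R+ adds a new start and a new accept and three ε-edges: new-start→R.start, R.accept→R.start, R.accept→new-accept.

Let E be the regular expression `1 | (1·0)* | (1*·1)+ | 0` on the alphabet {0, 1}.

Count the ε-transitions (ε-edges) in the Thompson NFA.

Recursing over subexpressions:
Each of the 6 symbol leaves contributes 0 ε-transitions.
  1·0 → 0 ε-transitions
  (1·0)* → 4 ε-transitions
  1* → 4 ε-transitions
  1*·1 → 4 ε-transitions
  (1*·1)+ → 7 ε-transitions
  1 | (1·0)* | (1*·1)+ | 0 → 19 ε-transitions

19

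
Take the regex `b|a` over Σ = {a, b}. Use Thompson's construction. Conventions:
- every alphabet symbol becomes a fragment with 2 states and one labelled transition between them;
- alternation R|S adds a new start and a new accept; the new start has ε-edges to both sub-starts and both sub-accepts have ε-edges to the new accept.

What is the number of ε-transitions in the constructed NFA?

Per subexpression:
Each of the 2 symbol leaves contributes 0 ε-transitions.
  b|a = 4 ε-transitions

4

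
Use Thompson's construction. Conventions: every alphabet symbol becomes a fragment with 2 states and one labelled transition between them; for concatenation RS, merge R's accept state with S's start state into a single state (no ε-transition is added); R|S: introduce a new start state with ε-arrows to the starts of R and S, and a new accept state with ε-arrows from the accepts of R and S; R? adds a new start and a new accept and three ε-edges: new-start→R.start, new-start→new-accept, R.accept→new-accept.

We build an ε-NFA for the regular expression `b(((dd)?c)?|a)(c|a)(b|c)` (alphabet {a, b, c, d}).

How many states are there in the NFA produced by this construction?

Recursing over subexpressions:
Each of the 9 symbol leaves contributes a 2-state fragment.
  dd — 3 states
  (dd)? — 5 states
  (dd)?c — 6 states
  ((dd)?c)? — 8 states
  ((dd)?c)?|a — 12 states
  c|a — 6 states
  b|c — 6 states
  b(((dd)?c)?|a)(c|a)(b|c) — 23 states

23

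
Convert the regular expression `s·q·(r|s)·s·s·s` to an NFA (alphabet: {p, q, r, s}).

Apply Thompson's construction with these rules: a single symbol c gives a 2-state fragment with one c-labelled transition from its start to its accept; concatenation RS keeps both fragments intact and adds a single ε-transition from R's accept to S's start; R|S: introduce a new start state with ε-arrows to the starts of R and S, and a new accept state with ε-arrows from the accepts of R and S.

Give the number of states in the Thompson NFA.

16

By structural recursion:
Each of the 7 symbol leaves contributes a 2-state fragment.
  r|s — 6 states
  s·q·(r|s)·s·s·s — 16 states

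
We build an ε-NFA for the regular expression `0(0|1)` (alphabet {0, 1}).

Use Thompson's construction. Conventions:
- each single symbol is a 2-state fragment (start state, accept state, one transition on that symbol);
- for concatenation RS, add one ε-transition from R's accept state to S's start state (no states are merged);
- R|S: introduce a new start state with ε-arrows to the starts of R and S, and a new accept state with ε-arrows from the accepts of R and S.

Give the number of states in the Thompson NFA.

Per subexpression:
Each of the 3 symbol leaves contributes a 2-state fragment.
  0|1 — 6 states
  0(0|1) — 8 states

8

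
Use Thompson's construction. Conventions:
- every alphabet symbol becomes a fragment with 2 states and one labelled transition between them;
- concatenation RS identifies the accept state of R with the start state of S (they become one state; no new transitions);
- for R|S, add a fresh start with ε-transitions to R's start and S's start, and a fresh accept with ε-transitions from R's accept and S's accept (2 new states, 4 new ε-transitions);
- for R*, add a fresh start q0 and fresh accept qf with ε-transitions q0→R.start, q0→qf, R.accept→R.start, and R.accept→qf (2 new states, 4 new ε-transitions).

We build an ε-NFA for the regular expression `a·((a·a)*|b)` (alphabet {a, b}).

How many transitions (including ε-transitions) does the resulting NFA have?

Building bottom-up:
Each of the 4 symbol leaves contributes 1 transition (1 symbol, 0 ε).
  a·a — 2 transitions (2 symbol, 0 ε)
  (a·a)* — 6 transitions (2 symbol, 4 ε)
  (a·a)*|b — 11 transitions (3 symbol, 8 ε)
  a·((a·a)*|b) — 12 transitions (4 symbol, 8 ε)

12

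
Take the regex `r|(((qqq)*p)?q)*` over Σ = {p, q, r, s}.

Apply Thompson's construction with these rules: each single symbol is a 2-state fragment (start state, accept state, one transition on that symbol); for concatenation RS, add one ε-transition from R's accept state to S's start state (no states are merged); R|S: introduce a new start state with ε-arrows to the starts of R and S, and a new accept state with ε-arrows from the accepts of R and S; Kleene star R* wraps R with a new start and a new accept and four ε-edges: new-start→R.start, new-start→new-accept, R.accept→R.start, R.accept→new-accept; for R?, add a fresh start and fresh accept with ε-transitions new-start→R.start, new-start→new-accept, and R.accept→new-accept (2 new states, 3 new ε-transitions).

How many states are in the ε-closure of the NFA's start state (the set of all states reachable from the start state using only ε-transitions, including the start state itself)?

Let C(F) = |ε-closure(F.start)| within fragment F, and note whether F accepts ε. Symbol fragments have C = 1 and do not accept ε. Then:
  qqq → |ε-closure| equals the left operand's closure size = 1 (its accept is not ε-reachable, so the closure stops there)
  (qqq)* → the star's fresh start ε-reaches both the body's start and the fresh accept: |ε-closure| = 2 + 1 = 3
  (qqq)*p → the left operand accepts ε, so the closure extends into the next operand (via the concat ε-link); |ε-closure| = 3 + 1 = 4
  ((qqq)*p)? → new start has ε-edges to the inner start and to the new accept, so |ε-closure| = 2 + 4 = 6
  ((qqq)*p)?q → |ε-closure| = 6 + 1 = 7 (closure spills across the concat boundary because the left factor accepts ε)
  (((qqq)*p)?q)* → the star's fresh start ε-reaches both the body's start and the fresh accept: |ε-closure| = 2 + 7 = 9
  r|(((qqq)*p)?q)* → new start ε-reaches every alternative's start; at least one alternative accepts ε, so the union's new accept is reached too: |ε-closure| = 1 + 1 + 9 + 1 = 12

12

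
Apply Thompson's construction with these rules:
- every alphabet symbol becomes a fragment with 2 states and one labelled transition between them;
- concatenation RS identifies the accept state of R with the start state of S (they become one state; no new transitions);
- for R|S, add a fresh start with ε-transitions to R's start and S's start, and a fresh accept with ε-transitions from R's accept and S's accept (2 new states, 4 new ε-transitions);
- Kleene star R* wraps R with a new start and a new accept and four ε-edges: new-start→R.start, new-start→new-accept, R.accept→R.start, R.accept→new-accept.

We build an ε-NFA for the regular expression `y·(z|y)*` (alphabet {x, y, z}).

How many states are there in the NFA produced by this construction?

Bottom-up over the parse tree:
Each of the 3 symbol leaves contributes a 2-state fragment.
  z|y — 6 states
  (z|y)* — 8 states
  y·(z|y)* — 9 states

9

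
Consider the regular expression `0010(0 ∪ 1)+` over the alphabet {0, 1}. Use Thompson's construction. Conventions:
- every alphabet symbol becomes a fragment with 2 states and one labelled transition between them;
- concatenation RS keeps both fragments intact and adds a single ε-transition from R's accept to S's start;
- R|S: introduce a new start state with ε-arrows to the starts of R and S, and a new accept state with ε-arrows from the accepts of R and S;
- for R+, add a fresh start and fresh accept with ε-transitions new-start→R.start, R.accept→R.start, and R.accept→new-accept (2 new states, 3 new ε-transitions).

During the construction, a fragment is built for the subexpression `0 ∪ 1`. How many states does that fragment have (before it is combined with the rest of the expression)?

Fragment for `0 ∪ 1`:
Each of the 2 symbol leaves contributes a 2-state fragment.
  0 ∪ 1 — 6 states

6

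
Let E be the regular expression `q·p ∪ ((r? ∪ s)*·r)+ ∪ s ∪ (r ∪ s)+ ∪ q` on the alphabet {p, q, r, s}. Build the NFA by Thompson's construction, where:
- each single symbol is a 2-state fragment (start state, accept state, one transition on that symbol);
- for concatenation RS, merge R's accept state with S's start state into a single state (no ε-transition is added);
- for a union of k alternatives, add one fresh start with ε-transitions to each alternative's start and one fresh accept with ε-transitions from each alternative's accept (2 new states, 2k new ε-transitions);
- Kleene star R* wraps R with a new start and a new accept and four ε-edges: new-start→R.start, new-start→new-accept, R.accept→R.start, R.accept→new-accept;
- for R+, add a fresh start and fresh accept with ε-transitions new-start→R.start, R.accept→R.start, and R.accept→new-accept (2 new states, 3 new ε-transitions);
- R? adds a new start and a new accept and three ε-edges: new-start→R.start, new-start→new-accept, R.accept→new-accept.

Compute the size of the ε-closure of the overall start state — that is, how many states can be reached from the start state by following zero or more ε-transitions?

17

Let C(F) = |ε-closure(F.start)| within fragment F, and note whether F accepts ε. Symbol fragments have C = 1 and do not accept ε. Then:
  q·p : |closure| equals the left operand's closure size = 1 (its accept is not ε-reachable, so the closure stops there)
  r? : |closure| = 1 (new start) + 1 (body) + 1 (new accept, via ε) = 3
  r? ∪ s : new start ε-reaches every alternative's start; at least one alternative accepts ε, so the union's new accept is reached too: |closure| = 1 + 3 + 1 + 1 = 6
  (r? ∪ s)* : new start has ε-edges to the inner start and to the new accept, so |closure| = 2 + 6 = 8
  (r? ∪ s)*·r : the left operand accepts ε, so the closure extends into the next operand (the shared merged state is already counted); |closure| = 8 + (1−1) = 8
  ((r? ∪ s)*·r)+ : new start ε-reaches only the body's start; the new accept needs a symbol first: |closure| = 1 + 8 = 9
  r ∪ s : new start ε-reaches every alternative's start; none of them accept ε, so the new accept is not reached: |closure| = 1 + 1 + 1 = 3
  (r ∪ s)+ : new start ε-reaches only the body's start; the new accept needs a symbol first: |closure| = 1 + 3 = 4
  q·p ∪ ((r? ∪ s)*·r)+ ∪ s ∪ (r ∪ s)+ ∪ q : new start ε-reaches every alternative's start; none of them accept ε, so the new accept is not reached: |closure| = 1 + 1 + 9 + 1 + 4 + 1 = 17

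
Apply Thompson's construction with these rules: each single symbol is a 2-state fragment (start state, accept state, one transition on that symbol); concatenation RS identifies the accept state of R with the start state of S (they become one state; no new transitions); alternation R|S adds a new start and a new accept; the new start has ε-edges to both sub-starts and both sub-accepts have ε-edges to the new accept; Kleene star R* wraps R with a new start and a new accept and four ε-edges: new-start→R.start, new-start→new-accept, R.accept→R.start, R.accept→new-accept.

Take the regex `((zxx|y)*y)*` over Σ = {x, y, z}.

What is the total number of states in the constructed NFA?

Bottom-up over the parse tree:
Each of the 5 symbol leaves contributes a 2-state fragment.
  zxx = 4 states
  zxx|y = 8 states
  (zxx|y)* = 10 states
  (zxx|y)*y = 11 states
  ((zxx|y)*y)* = 13 states

13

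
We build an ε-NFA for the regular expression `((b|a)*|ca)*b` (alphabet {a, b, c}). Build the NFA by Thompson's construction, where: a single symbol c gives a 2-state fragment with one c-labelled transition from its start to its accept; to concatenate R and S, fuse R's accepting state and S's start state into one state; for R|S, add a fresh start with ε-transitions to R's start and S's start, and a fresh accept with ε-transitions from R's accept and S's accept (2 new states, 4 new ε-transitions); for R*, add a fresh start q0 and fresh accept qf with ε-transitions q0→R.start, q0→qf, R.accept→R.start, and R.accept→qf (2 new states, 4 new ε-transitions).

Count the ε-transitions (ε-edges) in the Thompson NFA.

Building bottom-up:
Each of the 5 symbol leaves contributes 0 ε-transitions.
  b|a — 4 ε-transitions
  (b|a)* — 8 ε-transitions
  ca — 0 ε-transitions
  (b|a)*|ca — 12 ε-transitions
  ((b|a)*|ca)* — 16 ε-transitions
  ((b|a)*|ca)*b — 16 ε-transitions

16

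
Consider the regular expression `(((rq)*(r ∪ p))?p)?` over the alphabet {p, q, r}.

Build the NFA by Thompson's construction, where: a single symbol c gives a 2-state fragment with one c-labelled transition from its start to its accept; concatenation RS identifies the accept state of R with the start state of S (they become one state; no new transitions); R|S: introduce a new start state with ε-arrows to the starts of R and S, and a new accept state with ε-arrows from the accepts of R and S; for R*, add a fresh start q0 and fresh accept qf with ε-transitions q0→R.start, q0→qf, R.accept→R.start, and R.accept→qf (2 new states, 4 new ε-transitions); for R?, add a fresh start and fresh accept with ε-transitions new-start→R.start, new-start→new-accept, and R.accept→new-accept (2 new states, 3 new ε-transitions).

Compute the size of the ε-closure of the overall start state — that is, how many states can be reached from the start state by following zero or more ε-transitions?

9

Compute the ε-closure size of each fragment's start state recursively; a symbol fragment's start has no outgoing ε-edge, so its closure is just itself (size 1).
  rq — same as the first factor's closure: |closure| = 1
  (rq)* — new start has ε-edges to the inner start and to the new accept, so |closure| = 2 + 1 = 3
  r ∪ p — new start ε-reaches every alternative's start; none of them accept ε, so the new accept is not reached: |closure| = 1 + 1 + 1 = 3
  (rq)*(r ∪ p) — the left operand accepts ε, so the closure extends into the next operand (the shared merged state is already counted); |closure| = 3 + (3−1) = 5
  ((rq)*(r ∪ p))? — new start has ε-edges to the inner start and to the new accept, so |closure| = 2 + 5 = 7
  ((rq)*(r ∪ p))?p — the left operand accepts ε, so the closure extends into the next operand (the shared merged state is already counted); |closure| = 7 + (1−1) = 7
  (((rq)*(r ∪ p))?p)? — new start has ε-edges to the inner start and to the new accept, so |closure| = 2 + 7 = 9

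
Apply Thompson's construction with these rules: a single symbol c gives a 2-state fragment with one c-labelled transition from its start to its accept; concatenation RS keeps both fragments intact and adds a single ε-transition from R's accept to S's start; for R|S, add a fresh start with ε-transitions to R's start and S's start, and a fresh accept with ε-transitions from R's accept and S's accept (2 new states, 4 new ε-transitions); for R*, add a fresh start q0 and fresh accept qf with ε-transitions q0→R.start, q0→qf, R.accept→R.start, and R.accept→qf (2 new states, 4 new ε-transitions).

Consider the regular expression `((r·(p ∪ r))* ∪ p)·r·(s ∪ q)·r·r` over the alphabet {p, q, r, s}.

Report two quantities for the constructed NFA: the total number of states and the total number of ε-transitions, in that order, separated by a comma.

Bottom-up over the parse tree:
Each of the 9 symbol leaves contributes 2 states and 0 ε-transitions.
  p ∪ r — 6 states, 4 ε-transitions
  r·(p ∪ r) — 8 states, 5 ε-transitions
  (r·(p ∪ r))* — 10 states, 9 ε-transitions
  (r·(p ∪ r))* ∪ p — 14 states, 13 ε-transitions
  s ∪ q — 6 states, 4 ε-transitions
  ((r·(p ∪ r))* ∪ p)·r·(s ∪ q)·r·r — 26 states, 21 ε-transitions

26, 21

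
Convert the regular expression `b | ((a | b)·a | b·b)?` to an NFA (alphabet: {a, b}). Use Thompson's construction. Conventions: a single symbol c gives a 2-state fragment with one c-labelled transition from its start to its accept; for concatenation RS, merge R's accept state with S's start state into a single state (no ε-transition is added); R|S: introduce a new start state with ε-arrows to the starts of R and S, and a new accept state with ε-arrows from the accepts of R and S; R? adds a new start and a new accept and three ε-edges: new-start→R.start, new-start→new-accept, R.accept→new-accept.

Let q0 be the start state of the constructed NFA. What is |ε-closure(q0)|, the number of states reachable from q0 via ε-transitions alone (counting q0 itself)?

Work bottom-up. For each fragment F, track |ε-closure(F.start)| and whether F's accept lies in that closure (i.e. whether F accepts ε). A single-symbol fragment has closure size 1 and does not accept ε.
  a | b — new start ε-reaches every alternative's start; none of them accept ε, so the new accept is not reached: |ε-closure| = 1 + 1 + 1 = 3
  (a | b)·a — same as the first factor's closure: |ε-closure| = 3
  b·b — |ε-closure| equals the left operand's closure size = 1 (its accept is not ε-reachable, so the closure stops there)
  (a | b)·a | b·b — new start ε-reaches every alternative's start; none of them accept ε, so the new accept is not reached: |ε-closure| = 1 + 3 + 1 = 5
  ((a | b)·a | b·b)? — |ε-closure| = 1 (new start) + 5 (body) + 1 (new accept, via ε) = 7
  b | ((a | b)·a | b·b)? — new start ε-reaches every alternative's start; at least one alternative accepts ε, so the union's new accept is reached too: |ε-closure| = 1 + 1 + 7 + 1 = 10

10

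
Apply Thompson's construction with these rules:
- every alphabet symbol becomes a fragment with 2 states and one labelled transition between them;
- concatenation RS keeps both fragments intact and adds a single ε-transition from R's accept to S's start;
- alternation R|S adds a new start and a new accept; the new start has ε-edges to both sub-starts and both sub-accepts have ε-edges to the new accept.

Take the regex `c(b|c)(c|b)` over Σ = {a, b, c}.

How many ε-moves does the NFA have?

10

Building bottom-up:
Each of the 5 symbol leaves contributes 0 ε-transitions.
  b|c → 4 ε-transitions
  c|b → 4 ε-transitions
  c(b|c)(c|b) → 10 ε-transitions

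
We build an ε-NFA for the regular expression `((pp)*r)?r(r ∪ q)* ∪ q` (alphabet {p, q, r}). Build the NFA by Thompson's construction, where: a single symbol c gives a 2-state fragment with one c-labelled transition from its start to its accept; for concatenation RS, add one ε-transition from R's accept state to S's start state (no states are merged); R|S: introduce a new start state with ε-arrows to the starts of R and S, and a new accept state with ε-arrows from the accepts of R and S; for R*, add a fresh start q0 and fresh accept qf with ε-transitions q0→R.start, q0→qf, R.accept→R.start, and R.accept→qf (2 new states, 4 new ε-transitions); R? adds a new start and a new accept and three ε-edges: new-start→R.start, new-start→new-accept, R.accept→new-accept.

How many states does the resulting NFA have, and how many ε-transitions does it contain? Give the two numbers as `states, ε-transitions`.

24, 23

Bottom-up over the parse tree:
Each of the 7 symbol leaves contributes 2 states and 0 ε-transitions.
  pp = 4 states, 1 ε-transition
  (pp)* = 6 states, 5 ε-transitions
  (pp)*r = 8 states, 6 ε-transitions
  ((pp)*r)? = 10 states, 9 ε-transitions
  r ∪ q = 6 states, 4 ε-transitions
  (r ∪ q)* = 8 states, 8 ε-transitions
  ((pp)*r)?r(r ∪ q)* = 20 states, 19 ε-transitions
  ((pp)*r)?r(r ∪ q)* ∪ q = 24 states, 23 ε-transitions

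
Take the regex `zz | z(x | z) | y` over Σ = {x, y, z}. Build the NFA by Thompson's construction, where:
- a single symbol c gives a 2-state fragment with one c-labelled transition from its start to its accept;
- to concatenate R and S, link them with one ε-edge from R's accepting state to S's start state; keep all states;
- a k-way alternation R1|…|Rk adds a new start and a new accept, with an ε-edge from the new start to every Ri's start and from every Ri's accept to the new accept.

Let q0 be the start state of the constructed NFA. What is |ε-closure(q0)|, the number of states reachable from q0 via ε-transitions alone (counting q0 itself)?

Compute the ε-closure size of each fragment's start state recursively; a symbol fragment's start has no outgoing ε-edge, so its closure is just itself (size 1).
  zz : same as the first factor's closure: |ε-closure| = 1
  x | z : |ε-closure| = 1 + 1 + 1 = 3 (the new accept is not ε-reachable since no branch accepts ε)
  z(x | z) : |ε-closure| equals the left operand's closure size = 1 (its accept is not ε-reachable, so the closure stops there)
  zz | z(x | z) | y : |ε-closure| = 1 + 1 + 1 + 1 = 4 (the new accept is not ε-reachable since no branch accepts ε)

4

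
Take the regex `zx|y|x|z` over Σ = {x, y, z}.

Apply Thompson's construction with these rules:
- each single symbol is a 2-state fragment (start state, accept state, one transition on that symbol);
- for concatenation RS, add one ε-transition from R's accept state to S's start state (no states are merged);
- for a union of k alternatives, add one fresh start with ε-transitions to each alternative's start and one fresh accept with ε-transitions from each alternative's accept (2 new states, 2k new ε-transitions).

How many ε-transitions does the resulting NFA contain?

9

Bottom-up over the parse tree:
Each of the 5 symbol leaves contributes 0 ε-transitions.
  zx = 1 ε-transition
  zx|y|x|z = 9 ε-transitions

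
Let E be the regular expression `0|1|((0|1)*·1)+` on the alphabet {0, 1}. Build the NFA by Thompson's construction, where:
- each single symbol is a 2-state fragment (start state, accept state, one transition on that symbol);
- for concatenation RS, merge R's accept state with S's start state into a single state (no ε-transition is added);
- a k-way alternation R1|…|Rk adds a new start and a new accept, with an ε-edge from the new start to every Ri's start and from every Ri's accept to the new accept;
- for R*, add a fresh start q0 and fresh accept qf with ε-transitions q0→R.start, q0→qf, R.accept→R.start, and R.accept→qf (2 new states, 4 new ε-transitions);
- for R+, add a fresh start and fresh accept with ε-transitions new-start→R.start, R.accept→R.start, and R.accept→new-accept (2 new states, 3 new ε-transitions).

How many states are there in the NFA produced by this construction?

17

Building bottom-up:
Each of the 5 symbol leaves contributes a 2-state fragment.
  0|1 → 6 states
  (0|1)* → 8 states
  (0|1)*·1 → 9 states
  ((0|1)*·1)+ → 11 states
  0|1|((0|1)*·1)+ → 17 states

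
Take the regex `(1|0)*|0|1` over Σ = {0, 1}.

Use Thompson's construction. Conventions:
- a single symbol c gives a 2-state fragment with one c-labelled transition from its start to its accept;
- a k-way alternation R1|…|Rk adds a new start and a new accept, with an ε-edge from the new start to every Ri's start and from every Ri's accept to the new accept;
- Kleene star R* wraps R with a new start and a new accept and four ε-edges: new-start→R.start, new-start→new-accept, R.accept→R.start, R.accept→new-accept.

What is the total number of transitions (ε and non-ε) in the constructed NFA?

18

Per subexpression:
Each of the 4 symbol leaves contributes 1 transition (1 symbol, 0 ε).
  1|0 → 6 transitions (2 symbol, 4 ε)
  (1|0)* → 10 transitions (2 symbol, 8 ε)
  (1|0)*|0|1 → 18 transitions (4 symbol, 14 ε)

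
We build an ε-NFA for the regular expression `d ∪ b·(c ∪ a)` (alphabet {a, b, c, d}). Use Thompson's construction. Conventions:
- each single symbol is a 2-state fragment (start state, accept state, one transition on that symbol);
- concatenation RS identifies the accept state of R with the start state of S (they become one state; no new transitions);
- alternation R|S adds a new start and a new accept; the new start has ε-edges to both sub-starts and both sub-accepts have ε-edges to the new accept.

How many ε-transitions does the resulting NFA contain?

Recursing over subexpressions:
Each of the 4 symbol leaves contributes 0 ε-transitions.
  c ∪ a — 4 ε-transitions
  b·(c ∪ a) — 4 ε-transitions
  d ∪ b·(c ∪ a) — 8 ε-transitions

8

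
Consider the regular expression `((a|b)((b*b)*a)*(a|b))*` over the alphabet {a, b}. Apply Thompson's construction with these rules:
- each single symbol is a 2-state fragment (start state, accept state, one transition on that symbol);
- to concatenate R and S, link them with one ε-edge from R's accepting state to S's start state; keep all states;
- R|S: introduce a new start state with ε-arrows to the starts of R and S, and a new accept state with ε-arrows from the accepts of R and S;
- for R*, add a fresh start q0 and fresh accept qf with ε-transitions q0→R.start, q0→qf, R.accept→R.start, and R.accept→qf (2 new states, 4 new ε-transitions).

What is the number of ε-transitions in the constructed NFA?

Building bottom-up:
Each of the 7 symbol leaves contributes 0 ε-transitions.
  a|b : 4 ε-transitions
  b* : 4 ε-transitions
  b*b : 5 ε-transitions
  (b*b)* : 9 ε-transitions
  (b*b)*a : 10 ε-transitions
  ((b*b)*a)* : 14 ε-transitions
  a|b : 4 ε-transitions
  (a|b)((b*b)*a)*(a|b) : 24 ε-transitions
  ((a|b)((b*b)*a)*(a|b))* : 28 ε-transitions

28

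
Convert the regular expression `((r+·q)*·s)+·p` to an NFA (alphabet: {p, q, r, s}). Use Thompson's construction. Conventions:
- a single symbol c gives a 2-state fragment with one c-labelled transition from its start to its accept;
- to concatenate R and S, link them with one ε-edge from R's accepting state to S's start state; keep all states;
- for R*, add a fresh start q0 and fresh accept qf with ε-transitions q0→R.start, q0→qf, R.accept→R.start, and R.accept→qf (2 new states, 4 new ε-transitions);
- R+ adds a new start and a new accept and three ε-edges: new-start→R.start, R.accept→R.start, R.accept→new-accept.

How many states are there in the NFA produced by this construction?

Building bottom-up:
Each of the 4 symbol leaves contributes a 2-state fragment.
  r+ : 4 states
  r+·q : 6 states
  (r+·q)* : 8 states
  (r+·q)*·s : 10 states
  ((r+·q)*·s)+ : 12 states
  ((r+·q)*·s)+·p : 14 states

14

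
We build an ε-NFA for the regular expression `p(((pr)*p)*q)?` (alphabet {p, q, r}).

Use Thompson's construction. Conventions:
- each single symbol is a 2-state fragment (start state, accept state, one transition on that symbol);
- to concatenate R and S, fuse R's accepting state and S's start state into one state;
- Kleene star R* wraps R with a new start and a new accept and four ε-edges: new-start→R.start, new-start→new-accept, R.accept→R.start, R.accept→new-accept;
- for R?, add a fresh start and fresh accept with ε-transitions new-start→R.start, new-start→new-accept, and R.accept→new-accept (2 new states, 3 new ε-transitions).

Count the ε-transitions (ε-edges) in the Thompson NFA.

Bottom-up over the parse tree:
Each of the 5 symbol leaves contributes 0 ε-transitions.
  pr = 0 ε-transitions
  (pr)* = 4 ε-transitions
  (pr)*p = 4 ε-transitions
  ((pr)*p)* = 8 ε-transitions
  ((pr)*p)*q = 8 ε-transitions
  (((pr)*p)*q)? = 11 ε-transitions
  p(((pr)*p)*q)? = 11 ε-transitions

11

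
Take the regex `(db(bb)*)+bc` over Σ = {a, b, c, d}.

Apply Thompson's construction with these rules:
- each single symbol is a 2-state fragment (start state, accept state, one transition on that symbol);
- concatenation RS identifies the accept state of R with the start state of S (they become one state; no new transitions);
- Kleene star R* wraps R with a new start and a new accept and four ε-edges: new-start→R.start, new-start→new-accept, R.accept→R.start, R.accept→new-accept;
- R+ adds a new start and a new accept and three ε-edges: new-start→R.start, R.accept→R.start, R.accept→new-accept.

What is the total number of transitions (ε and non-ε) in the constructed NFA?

13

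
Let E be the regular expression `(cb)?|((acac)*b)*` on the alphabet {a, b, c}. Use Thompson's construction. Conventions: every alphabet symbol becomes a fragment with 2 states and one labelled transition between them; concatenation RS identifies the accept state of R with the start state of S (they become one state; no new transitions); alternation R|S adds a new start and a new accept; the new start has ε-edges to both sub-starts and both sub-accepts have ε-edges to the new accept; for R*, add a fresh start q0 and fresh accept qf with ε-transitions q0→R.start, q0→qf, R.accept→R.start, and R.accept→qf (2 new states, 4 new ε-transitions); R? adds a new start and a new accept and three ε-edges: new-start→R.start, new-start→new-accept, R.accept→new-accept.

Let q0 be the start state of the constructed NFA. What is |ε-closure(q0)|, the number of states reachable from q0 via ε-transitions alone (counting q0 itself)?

10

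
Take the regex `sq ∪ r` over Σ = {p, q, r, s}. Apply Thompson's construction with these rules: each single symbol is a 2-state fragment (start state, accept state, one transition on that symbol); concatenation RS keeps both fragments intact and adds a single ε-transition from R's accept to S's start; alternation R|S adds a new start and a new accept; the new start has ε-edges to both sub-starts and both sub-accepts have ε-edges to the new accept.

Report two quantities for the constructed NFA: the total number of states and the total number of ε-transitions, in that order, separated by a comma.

Bottom-up over the parse tree:
Each of the 3 symbol leaves contributes 2 states and 0 ε-transitions.
  sq : 4 states, 1 ε-transition
  sq ∪ r : 8 states, 5 ε-transitions

8, 5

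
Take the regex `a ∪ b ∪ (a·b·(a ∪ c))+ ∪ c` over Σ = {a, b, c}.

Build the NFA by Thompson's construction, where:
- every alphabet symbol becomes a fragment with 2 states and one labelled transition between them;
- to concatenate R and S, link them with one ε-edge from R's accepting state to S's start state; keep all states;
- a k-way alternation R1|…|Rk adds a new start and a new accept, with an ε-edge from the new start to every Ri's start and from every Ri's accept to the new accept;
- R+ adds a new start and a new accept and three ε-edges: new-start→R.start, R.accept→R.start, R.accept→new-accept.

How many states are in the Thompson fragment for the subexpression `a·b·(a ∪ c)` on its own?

Fragment for `a·b·(a ∪ c)`:
Each of the 4 symbol leaves contributes a 2-state fragment.
  a ∪ c = 6 states
  a·b·(a ∪ c) = 10 states

10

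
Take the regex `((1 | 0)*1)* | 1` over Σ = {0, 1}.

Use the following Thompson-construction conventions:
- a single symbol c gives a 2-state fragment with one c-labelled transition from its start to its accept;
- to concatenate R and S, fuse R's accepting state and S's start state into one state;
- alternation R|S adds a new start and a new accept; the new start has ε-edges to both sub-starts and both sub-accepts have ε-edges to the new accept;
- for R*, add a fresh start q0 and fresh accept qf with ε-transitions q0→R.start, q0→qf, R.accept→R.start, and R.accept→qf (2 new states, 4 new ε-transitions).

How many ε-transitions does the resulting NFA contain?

Bottom-up over the parse tree:
Each of the 4 symbol leaves contributes 0 ε-transitions.
  1 | 0 → 4 ε-transitions
  (1 | 0)* → 8 ε-transitions
  (1 | 0)*1 → 8 ε-transitions
  ((1 | 0)*1)* → 12 ε-transitions
  ((1 | 0)*1)* | 1 → 16 ε-transitions

16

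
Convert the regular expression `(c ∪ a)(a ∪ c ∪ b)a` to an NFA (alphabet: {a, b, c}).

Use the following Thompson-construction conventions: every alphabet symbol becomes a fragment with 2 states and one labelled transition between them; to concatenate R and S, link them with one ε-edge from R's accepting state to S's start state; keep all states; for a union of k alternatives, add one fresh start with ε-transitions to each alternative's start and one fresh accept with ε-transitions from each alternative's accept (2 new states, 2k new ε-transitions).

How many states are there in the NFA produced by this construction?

Bottom-up over the parse tree:
Each of the 6 symbol leaves contributes a 2-state fragment.
  c ∪ a — 6 states
  a ∪ c ∪ b — 8 states
  (c ∪ a)(a ∪ c ∪ b)a — 16 states

16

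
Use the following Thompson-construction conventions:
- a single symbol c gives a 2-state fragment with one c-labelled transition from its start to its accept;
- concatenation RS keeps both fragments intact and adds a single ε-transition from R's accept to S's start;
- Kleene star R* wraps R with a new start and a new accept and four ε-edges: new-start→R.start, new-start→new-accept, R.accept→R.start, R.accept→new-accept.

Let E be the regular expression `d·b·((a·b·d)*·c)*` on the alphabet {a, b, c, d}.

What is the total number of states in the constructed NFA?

16

Building bottom-up:
Each of the 6 symbol leaves contributes a 2-state fragment.
  a·b·d — 6 states
  (a·b·d)* — 8 states
  (a·b·d)*·c — 10 states
  ((a·b·d)*·c)* — 12 states
  d·b·((a·b·d)*·c)* — 16 states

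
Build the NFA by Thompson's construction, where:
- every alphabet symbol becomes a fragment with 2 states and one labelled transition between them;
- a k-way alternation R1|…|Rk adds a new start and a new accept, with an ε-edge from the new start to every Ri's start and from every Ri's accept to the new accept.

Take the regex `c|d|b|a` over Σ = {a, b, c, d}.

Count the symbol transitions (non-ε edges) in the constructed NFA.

4

By structural recursion:
Each of the 4 symbol leaves contributes exactly 1 symbol transition.
  c|d|b|a — 4 symbol transitions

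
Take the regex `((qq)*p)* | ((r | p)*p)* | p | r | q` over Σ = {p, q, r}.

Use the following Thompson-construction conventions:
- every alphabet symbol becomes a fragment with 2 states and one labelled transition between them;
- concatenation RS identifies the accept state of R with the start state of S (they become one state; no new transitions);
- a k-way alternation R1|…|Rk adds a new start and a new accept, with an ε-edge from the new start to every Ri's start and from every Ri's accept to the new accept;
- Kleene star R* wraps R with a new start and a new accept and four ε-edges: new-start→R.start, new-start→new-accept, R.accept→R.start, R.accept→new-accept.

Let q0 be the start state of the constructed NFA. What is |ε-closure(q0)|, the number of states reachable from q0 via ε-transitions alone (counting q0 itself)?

Let C(F) = |ε-closure(F.start)| within fragment F, and note whether F accepts ε. Symbol fragments have C = 1 and do not accept ε. Then:
  qq → same as the first factor's closure: |ε-closure| = 1
  (qq)* → |ε-closure| = 1 (new start) + 1 (body) + 1 (new accept) = 3
  (qq)*p → |ε-closure| = 3 + (1−1) = 3 (closure spills across the concat boundary because the left factor accepts ε)
  ((qq)*p)* → new start has ε-edges to the inner start and to the new accept, so |ε-closure| = 2 + 3 = 5
  r | p → |ε-closure| = 1 + 1 + 1 = 3 (the new accept is not ε-reachable since no branch accepts ε)
  (r | p)* → the star's fresh start ε-reaches both the body's start and the fresh accept: |ε-closure| = 2 + 3 = 5
  (r | p)*p → |ε-closure| = 5 + (1−1) = 5 (closure spills across the concat boundary because the left factor accepts ε)
  ((r | p)*p)* → new start has ε-edges to the inner start and to the new accept, so |ε-closure| = 2 + 5 = 7
  ((qq)*p)* | ((r | p)*p)* | p | r | q → |ε-closure| = 1 (new start) + (5 + 7 + 1 + 1 + 1) + 1 (new accept, since some branch ε-reaches its own accept) = 17

17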